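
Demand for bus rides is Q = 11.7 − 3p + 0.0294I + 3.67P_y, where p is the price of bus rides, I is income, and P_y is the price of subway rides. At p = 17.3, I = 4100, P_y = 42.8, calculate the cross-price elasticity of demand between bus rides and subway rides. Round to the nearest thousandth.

0.662

At the given point, Q = 11.7 − 3(17.3) + 0.0294(4100) + 3.67(42.8) = 11.7 − 51.9 + 120.54 + 157.076 = 237.416.
∂Q/∂P_y = +3.67, so E_xy = 3.67·(42.8/237.416) ≈ 0.662.
E_xy > 0: the goods are substitutes.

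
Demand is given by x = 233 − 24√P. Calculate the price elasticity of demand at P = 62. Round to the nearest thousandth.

At P = 62, x = 44.0238.
dx/dP = −24/(2√P) = −24/(2·7.874).
Point elasticity E = (dx/dP)·(P/x) = -1.524 × 62/44.0238 ≈ -2.146.
|E| > 1, so demand is elastic at this price.

-2.146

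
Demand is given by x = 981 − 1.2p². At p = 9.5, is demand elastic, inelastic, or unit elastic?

inelastic

At p = 9.5, x = 872.7.
dx/dp = −2·1.2·p = −22.8.
Point elasticity E = (dx/dp)·(p/x) = -22.8 × 9.5/872.7 ≈ -0.248.
|E| ≈ 0.248 < 1, so demand is inelastic.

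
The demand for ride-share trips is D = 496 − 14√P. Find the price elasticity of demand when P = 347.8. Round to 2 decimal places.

-0.56

At P = 347.8, D = 234.9084.
dD/dP = −14/(2√P) = −14/(2·18.6494).
Point elasticity E = (dD/dP)·(P/D) = -0.3753 × 347.8/234.9084 ≈ -0.56.
|E| < 1, so demand is inelastic at this price.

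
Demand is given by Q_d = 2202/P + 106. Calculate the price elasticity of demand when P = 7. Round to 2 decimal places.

At P = 7, Q_d = 420.5714.
dQ_d/dP = −2202/P² = −44.9388.
Point elasticity E = (dQ_d/dP)·(P/Q_d) = -44.9388 × 7/420.5714 ≈ -0.75.
|E| < 1, so demand is inelastic at this price.

-0.75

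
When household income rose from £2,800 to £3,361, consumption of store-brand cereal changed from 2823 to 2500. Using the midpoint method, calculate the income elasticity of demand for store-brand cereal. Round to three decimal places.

%ΔQ = (2500 − 2823)/[(2823+2500)/2] = -323/2661.5 ≈ -0.1214.
%ΔI = (3,361 − 2,800)/[(2,800+3,361)/2] = 561/3080.5 ≈ 0.1821.
E_I = %ΔQ/%ΔI ≈ -0.666.
E_I < 0: inferior good.

-0.666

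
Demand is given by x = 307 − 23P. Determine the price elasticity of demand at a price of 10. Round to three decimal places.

At P = 10, x = 77.
dx/dP = −23.
Point elasticity E = (dx/dP)·(P/x) = -23 × 10/77 ≈ -2.987.
|E| > 1, so demand is elastic at this price.

-2.987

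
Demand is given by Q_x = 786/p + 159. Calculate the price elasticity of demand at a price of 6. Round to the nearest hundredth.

At p = 6, Q_x = 290.
dQ_x/dp = −786/p² = −21.8333.
Point elasticity E = (dQ_x/dp)·(p/Q_x) = -21.8333 × 6/290 ≈ -0.45.
|E| < 1, so demand is inelastic at this price.

-0.45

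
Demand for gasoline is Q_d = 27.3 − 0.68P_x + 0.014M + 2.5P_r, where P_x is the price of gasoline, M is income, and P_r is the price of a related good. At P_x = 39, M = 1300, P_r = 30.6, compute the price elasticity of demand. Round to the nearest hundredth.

Q_d = 27.3 − 0.68(39) + 0.014(1300) + 2.5(30.6) = 27.3 − 26.52 + 18.2 + 76.5 = 95.48.
∂Q_d/∂P_x = −0.68, so E_p = (−0.68)·(39/95.48) ≈ -0.28.
|E_p| < 1: demand is inelastic.

-0.28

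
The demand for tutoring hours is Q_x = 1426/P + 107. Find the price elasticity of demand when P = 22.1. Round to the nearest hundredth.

-0.38

At P = 22.1, Q_x = 171.5249.
dQ_x/dP = −1426/P² = −2.9197.
Point elasticity E = (dQ_x/dP)·(P/Q_x) = -2.9197 × 22.1/171.5249 ≈ -0.38.
|E| < 1, so demand is inelastic at this price.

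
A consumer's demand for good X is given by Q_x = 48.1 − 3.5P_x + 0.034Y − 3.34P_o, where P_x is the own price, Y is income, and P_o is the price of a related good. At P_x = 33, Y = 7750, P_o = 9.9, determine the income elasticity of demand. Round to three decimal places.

Q_x = 48.1 − 3.5(33) + 0.034(7750) − 3.34(9.9) = 48.1 − 115.5 + 263.5 − 33.066 = 163.034.
∂Q_x/∂Y = +0.034, so E_I = 0.034·(7750/163.034) ≈ 1.616.
E_I > 1: normal good (luxury).

1.616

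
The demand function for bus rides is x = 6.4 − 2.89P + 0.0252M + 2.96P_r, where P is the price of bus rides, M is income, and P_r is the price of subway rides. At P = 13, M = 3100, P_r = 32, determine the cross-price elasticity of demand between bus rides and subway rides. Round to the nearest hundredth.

0.67

First evaluate x: 6.4 − 2.89(13) + 0.0252(3100) + 2.96(32) = 6.4 − 37.57 + 78.12 + 94.72 = 141.67.
∂x/∂P_r = +2.96, so E_xy = 2.96·(32/141.67) ≈ 0.67.
E_xy > 0: the goods are substitutes.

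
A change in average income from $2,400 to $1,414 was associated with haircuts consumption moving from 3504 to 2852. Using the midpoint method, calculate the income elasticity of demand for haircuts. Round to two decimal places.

0.40

%ΔQ = (2852 − 3504)/[(3504+2852)/2] = -652/3178 ≈ -0.2052.
%ΔY = (1,414 − 2,400)/[(2,400+1,414)/2] = -986/1907 ≈ -0.5170.
E_I = %ΔQ/%ΔY ≈ 0.40.
E_I ∈ (0,1): normal good (necessity).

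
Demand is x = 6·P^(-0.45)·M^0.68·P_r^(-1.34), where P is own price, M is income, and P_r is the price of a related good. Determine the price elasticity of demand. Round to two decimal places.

For a Cobb–Douglas (constant-elasticity) form x = A·P^α·…, the elasticity with respect to P equals the exponent α at every point.
Here the exponent on P is -0.45, so the price elasticity of demand is -0.45.

-0.45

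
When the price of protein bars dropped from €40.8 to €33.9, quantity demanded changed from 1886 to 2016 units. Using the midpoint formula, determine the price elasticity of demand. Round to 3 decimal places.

-0.361

%ΔQ = (2016 − 1886)/[(1886 + 2016)/2] = 130/1951 ≈ 0.0666.
%ΔP = (33.9 − 40.8)/[(40.8 + 33.9)/2] = -6.9/37.35 ≈ -0.1847.
Arc elasticity E = %ΔQ/%ΔP ≈ 0.0666/-0.1847 ≈ -0.361.
|E| < 1: demand is inelastic over this range.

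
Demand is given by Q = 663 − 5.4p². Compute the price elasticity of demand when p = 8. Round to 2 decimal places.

-2.18

At p = 8, Q = 317.4.
dQ/dp = −2·5.4·p = −86.4.
Point elasticity E = (dQ/dp)·(p/Q) = -86.4 × 8/317.4 ≈ -2.18.
|E| > 1, so demand is elastic at this price.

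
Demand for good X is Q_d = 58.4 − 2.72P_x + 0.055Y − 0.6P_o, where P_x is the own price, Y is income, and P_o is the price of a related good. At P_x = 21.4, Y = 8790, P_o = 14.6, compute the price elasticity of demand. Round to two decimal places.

-0.12

First evaluate Q_d: 58.4 − 2.72(21.4) + 0.055(8790) − 0.6(14.6) = 58.4 − 58.208 + 483.45 − 8.76 = 474.882.
∂Q_d/∂P_x = −2.72, so E_p = (−2.72)·(21.4/474.882) ≈ -0.12.
|E_p| < 1: demand is inelastic.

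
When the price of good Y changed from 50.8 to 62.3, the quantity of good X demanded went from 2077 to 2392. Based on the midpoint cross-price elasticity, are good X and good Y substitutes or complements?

%ΔQ_x = (2392 − 2077)/[(2077+2392)/2] = 315/2234.5 ≈ 0.1410.
%ΔP_y = (62.3 − 50.8)/[(50.8+62.3)/2] ≈ 0.2034.
E_xy = 0.1410/0.2034 ≈ 0.693.
E_xy > 0, so the goods are substitutes.

substitutes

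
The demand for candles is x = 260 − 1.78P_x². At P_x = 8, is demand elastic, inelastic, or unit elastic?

At P_x = 8, x = 146.08.
dx/dP_x = −2·1.78·P_x = −28.48.
Point elasticity E = (dx/dP_x)·(P_x/x) = -28.48 × 8/146.08 ≈ -1.560.
|E| ≈ 1.560 > 1, so demand is elastic.

elastic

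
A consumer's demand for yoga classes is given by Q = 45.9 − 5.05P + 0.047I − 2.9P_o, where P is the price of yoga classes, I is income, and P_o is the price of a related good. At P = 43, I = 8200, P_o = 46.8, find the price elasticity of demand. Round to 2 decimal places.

-2.77

Evaluating quantity at (P, I, P_o) gives Q = 45.9 − 5.05(43) + 0.047(8200) − 2.9(46.8) = 45.9 − 217.15 + 385.4 − 135.72 = 78.43.
∂Q/∂P = −5.05, so E_p = (−5.05)·(43/78.43) ≈ -2.77.
|E_p| > 1: demand is elastic.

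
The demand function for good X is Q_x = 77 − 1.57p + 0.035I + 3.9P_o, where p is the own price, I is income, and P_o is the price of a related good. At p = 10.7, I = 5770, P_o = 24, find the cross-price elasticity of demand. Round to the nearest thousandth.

0.263

First evaluate Q_x: 77 − 1.57(10.7) + 0.035(5770) + 3.9(24) = 77 − 16.799 + 201.95 + 93.6 = 355.751.
∂Q_x/∂P_o = +3.9, so E_xy = 3.9·(24/355.751) ≈ 0.263.
E_xy > 0: the goods are substitutes.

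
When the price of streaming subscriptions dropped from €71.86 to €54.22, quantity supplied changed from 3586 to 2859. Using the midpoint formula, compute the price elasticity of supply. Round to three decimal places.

%Δq = (2859 − 3586)/[(3586 + 2859)/2] = -727/3222.5 ≈ -0.2256.
%Δp = (54.22 − 71.86)/[(71.86 + 54.22)/2] = -17.64/63.04 ≈ -0.2798.
Arc elasticity E = %Δq/%Δp ≈ -0.2256/-0.2798 ≈ 0.806.
|E| < 1: supply is inelastic over this range.

0.806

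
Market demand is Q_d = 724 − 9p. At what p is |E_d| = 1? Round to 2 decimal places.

40.22

For linear demand Q_d = a − bp, E = −bp/(a − bp). |E| = 1 ⇒ bp = a − bp ⇒ p = a/(2b).
p = 724/(2·9) ≈ 40.22.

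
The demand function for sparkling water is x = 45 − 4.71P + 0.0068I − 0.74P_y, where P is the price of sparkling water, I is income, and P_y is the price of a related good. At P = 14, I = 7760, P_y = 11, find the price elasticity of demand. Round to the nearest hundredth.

x = 45 − 4.71(14) + 0.0068(7760) − 0.74(11) = 45 − 65.94 + 52.768 − 8.14 = 23.688.
∂x/∂P = −4.71, so E_p = (−4.71)·(14/23.688) ≈ -2.78.
|E_p| > 1: demand is elastic.

-2.78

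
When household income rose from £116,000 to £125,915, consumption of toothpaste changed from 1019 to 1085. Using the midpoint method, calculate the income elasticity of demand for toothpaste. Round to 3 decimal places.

%ΔQ = (1085 − 1019)/[(1019+1085)/2] = 66/1052 ≈ 0.0627.
%ΔY = (125,915 − 116,000)/[(116,000+125,915)/2] = 9915/120957.5 ≈ 0.0820.
E_I = %ΔQ/%ΔY ≈ 0.765.
E_I ∈ (0,1): normal good (necessity).

0.765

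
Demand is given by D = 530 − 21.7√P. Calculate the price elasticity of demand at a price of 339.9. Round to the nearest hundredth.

-1.54

At P = 339.9, D = 129.9306.
dD/dP = −21.7/(2√P) = −21.7/(2·18.4364).
Point elasticity E = (dD/dP)·(P/D) = -0.5885 × 339.9/129.9306 ≈ -1.54.
|E| > 1, so demand is elastic at this price.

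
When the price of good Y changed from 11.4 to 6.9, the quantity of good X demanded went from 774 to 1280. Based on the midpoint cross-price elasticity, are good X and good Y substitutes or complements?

complements

%ΔQ_x = (1280 − 774)/[(774+1280)/2] = 506/1027 ≈ 0.4927.
%ΔP_y = (6.9 − 11.4)/[(11.4+6.9)/2] ≈ -0.4918.
E_xy = 0.4927/-0.4918 ≈ -1.002.
E_xy < 0, so the goods are complements.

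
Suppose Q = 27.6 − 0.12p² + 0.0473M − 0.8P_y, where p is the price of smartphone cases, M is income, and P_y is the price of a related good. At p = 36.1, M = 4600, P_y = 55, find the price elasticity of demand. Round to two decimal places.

Q = 27.6 − 0.12(36.1)² + 0.0473(4600) − 0.8(55) = 27.6 − 156.3852 + 217.58 − 44 = 44.7948.
∂Q/∂p = −2·0.12·p = -8.664, so E_p = -8.664·(36.1/44.7948) ≈ -6.98.
|E_p| > 1: demand is elastic.

-6.98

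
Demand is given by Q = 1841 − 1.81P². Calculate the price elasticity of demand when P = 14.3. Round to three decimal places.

-0.503

At P = 14.3, Q = 1470.8731.
dQ/dP = −2·1.81·P = −51.766.
Point elasticity E = (dQ/dP)·(P/Q) = -51.766 × 14.3/1470.8731 ≈ -0.503.
|E| < 1, so demand is inelastic at this price.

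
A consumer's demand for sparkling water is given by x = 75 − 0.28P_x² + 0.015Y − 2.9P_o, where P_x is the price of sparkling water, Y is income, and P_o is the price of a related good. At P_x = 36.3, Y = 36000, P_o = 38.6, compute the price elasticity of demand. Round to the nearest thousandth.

Evaluating quantity at (P_x, Y, P_o) gives x = 75 − 0.28(36.3)² + 0.015(36000) − 2.9(38.6) = 75 − 368.9532 + 540 − 111.94 = 134.1068.
∂x/∂P_x = −2·0.28·P_x = -20.328, so E_p = -20.328·(36.3/134.1068) ≈ -5.502.
|E_p| > 1: demand is elastic.

-5.502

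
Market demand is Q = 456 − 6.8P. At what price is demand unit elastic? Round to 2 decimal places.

33.53

For linear demand Q = a − bP, E = −bP/(a − bP). |E| = 1 ⇒ bP = a − bP ⇒ P = a/(2b).
P = 456/(2·6.8) ≈ 33.53.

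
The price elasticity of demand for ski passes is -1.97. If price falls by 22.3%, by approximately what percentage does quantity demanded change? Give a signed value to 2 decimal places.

%ΔQ ≈ E × %ΔP = (-1.97) × (-22.3%) ≈ 43.93%.

43.93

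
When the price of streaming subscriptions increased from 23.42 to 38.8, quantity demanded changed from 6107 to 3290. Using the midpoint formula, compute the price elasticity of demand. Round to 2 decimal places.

-1.21

%ΔQ = (3290 − 6107)/[(6107 + 3290)/2] = -2817/4698.5 ≈ -0.5996.
%Δp = (38.8 − 23.42)/[(23.42 + 38.8)/2] = 15.38/31.11 ≈ 0.4944.
Arc elasticity E = %ΔQ/%Δp ≈ -0.5996/0.4944 ≈ -1.21.
|E| > 1: demand is elastic over this range.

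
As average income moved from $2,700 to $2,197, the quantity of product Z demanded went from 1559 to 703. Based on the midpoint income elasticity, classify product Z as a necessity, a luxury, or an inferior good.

%ΔQ = (703 − 1559)/[(1559+703)/2] = -856/1131 ≈ -0.7569.
%ΔM = (2,197 − 2,700)/[(2,700+2,197)/2] = -503/2448.5 ≈ -0.2054.
E_I = %ΔQ/%ΔM ≈ 3.684.
E_I > 1: normal good (luxury).

luxury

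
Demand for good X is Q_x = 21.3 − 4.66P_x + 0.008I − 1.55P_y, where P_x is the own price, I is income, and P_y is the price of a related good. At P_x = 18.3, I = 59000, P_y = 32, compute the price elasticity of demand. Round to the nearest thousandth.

-0.238

Substituting, Q_x = 21.3 − 4.66(18.3) + 0.008(59000) − 1.55(32) = 21.3 − 85.278 + 472 − 49.6 = 358.422.
∂Q_x/∂P_x = −4.66, so E_p = (−4.66)·(18.3/358.422) ≈ -0.238.
|E_p| < 1: demand is inelastic.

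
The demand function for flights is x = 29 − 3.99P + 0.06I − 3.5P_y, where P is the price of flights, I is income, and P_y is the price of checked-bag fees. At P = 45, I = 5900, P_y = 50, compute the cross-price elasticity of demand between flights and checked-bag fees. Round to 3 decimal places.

Substituting, x = 29 − 3.99(45) + 0.06(5900) − 3.5(50) = 29 − 179.55 + 354 − 175 = 28.45.
∂x/∂P_y = −3.5, so E_xy = -3.5·(50/28.45) ≈ -6.151.
E_xy < 0: the goods are complements.

-6.151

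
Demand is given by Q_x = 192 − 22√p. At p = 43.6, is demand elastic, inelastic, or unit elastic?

At p = 43.6, Q_x = 46.7333.
dQ_x/dp = −22/(2√p) = −22/(2·6.603).
Point elasticity E = (dQ_x/dp)·(p/Q_x) = -1.6659 × 43.6/46.7333 ≈ -1.554.
|E| ≈ 1.554 > 1, so demand is elastic.

elastic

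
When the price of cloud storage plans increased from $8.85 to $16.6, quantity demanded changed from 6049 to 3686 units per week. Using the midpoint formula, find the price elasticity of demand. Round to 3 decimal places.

%Δq = (3686 − 6049)/[(6049 + 3686)/2] = -2363/4867.5 ≈ -0.4855.
%Δp = (16.6 − 8.85)/[(8.85 + 16.6)/2] = 7.75/12.725 ≈ 0.6090.
Arc elasticity E = %Δq/%Δp ≈ -0.4855/0.6090 ≈ -0.797.
|E| < 1: demand is inelastic over this range.

-0.797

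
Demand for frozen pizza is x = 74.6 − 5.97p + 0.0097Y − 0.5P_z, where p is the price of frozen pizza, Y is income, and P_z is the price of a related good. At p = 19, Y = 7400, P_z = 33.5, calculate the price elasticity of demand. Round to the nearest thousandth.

-7.002

Substituting, x = 74.6 − 5.97(19) + 0.0097(7400) − 0.5(33.5) = 74.6 − 113.43 + 71.78 − 16.75 = 16.2.
∂x/∂p = −5.97, so E_p = (−5.97)·(19/16.2) ≈ -7.002.
|E_p| > 1: demand is elastic.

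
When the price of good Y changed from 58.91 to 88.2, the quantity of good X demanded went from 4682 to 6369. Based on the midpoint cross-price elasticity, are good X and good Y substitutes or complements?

substitutes

%ΔQ_x = (6369 − 4682)/[(4682+6369)/2] = 1687/5525.5 ≈ 0.3053.
%ΔP_y = (88.2 − 58.91)/[(58.91+88.2)/2] ≈ 0.3982.
E_xy = 0.3053/0.3982 ≈ 0.767.
E_xy > 0, so the goods are substitutes.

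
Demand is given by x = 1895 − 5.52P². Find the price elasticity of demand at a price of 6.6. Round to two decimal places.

At P = 6.6, x = 1654.5488.
dx/dP = −2·5.52·P = −72.864.
Point elasticity E = (dx/dP)·(P/x) = -72.864 × 6.6/1654.5488 ≈ -0.29.
|E| < 1, so demand is inelastic at this price.

-0.29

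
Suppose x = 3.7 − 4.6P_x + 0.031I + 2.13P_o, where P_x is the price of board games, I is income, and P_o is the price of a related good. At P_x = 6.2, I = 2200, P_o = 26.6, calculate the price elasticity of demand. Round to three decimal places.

-0.285

First evaluate x: 3.7 − 4.6(6.2) + 0.031(2200) + 2.13(26.6) = 3.7 − 28.52 + 68.2 + 56.658 = 100.038.
∂x/∂P_x = −4.6, so E_p = (−4.6)·(6.2/100.038) ≈ -0.285.
|E_p| < 1: demand is inelastic.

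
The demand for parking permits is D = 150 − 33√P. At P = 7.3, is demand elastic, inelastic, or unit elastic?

At P = 7.3, D = 60.8389.
dD/dP = −33/(2√P) = −33/(2·2.7019).
Point elasticity E = (dD/dP)·(P/D) = -6.1069 × 7.3/60.8389 ≈ -0.733.
|E| ≈ 0.733 < 1, so demand is inelastic.

inelastic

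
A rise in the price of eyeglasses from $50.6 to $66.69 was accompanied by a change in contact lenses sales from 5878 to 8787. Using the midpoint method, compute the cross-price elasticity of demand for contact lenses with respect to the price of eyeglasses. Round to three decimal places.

1.446

%ΔQ_x = (8787 − 5878)/[(5878+8787)/2] = 2909/7332.5 ≈ 0.3967.
%ΔP_y = (66.69 − 50.6)/[(50.6+66.69)/2] ≈ 0.2744.
E_xy = 0.3967/0.2744 ≈ 1.446.
E_xy > 0, so contact lenses and eyeglasses are substitutes.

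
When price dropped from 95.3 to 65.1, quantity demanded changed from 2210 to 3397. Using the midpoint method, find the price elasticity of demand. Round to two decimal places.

%ΔQ = (3397 − 2210)/[(2210 + 3397)/2] = 1187/2803.5 ≈ 0.4234.
%ΔP = (65.1 − 95.3)/[(95.3 + 65.1)/2] = -30.2/80.2 ≈ -0.3766.
Arc elasticity E = %ΔQ/%ΔP ≈ 0.4234/-0.3766 ≈ -1.12.
|E| > 1: demand is elastic over this range.

-1.12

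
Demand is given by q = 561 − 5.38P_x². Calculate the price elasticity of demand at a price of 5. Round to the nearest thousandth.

-0.631

At P_x = 5, q = 426.5.
dq/dP_x = −2·5.38·P_x = −53.8.
Point elasticity E = (dq/dP_x)·(P_x/q) = -53.8 × 5/426.5 ≈ -0.631.
|E| < 1, so demand is inelastic at this price.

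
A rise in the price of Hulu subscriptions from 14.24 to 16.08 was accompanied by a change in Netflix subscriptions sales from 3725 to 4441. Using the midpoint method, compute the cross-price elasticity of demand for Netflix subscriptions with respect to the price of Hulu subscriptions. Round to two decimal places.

1.44

%ΔQ_x = (4441 − 3725)/[(3725+4441)/2] = 716/4083 ≈ 0.1754.
%ΔP_y = (16.08 − 14.24)/[(14.24+16.08)/2] ≈ 0.1214.
E_xy = 0.1754/0.1214 ≈ 1.44.
E_xy > 0, so Netflix subscriptions and Hulu subscriptions are substitutes.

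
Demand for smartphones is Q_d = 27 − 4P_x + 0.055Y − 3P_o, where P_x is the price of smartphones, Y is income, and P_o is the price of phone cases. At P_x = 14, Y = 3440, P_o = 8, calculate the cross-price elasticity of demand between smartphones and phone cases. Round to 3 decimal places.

-0.176

First evaluate Q_d: 27 − 4(14) + 0.055(3440) − 3(8) = 27 − 56 + 189.2 − 24 = 136.2.
∂Q_d/∂P_o = −3, so E_xy = -3·(8/136.2) ≈ -0.176.
E_xy < 0: the goods are complements.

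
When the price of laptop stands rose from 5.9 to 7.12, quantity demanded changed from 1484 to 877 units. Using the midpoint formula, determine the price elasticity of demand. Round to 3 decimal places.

-2.744

%Δq = (877 − 1484)/[(1484 + 877)/2] = -607/1180.5 ≈ -0.5142.
%Δp = (7.12 − 5.9)/[(5.9 + 7.12)/2] = 1.22/6.51 ≈ 0.1874.
Arc elasticity E = %Δq/%Δp ≈ -0.5142/0.1874 ≈ -2.744.
|E| > 1: demand is elastic over this range.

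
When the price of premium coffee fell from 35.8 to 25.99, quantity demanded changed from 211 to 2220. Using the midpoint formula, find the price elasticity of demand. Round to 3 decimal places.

-5.205

%ΔQ = (2220 − 211)/[(211 + 2220)/2] = 2009/1215.5 ≈ 1.6528.
%ΔP = (25.99 − 35.8)/[(35.8 + 25.99)/2] = -9.81/30.895 ≈ -0.3175.
Arc elasticity E = %ΔQ/%ΔP ≈ 1.6528/-0.3175 ≈ -5.205.
|E| > 1: demand is elastic over this range.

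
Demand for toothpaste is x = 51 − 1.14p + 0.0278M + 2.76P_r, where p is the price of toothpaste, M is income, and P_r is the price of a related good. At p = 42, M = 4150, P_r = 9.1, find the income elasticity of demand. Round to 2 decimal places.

Evaluating quantity at (p, M, P_r) gives x = 51 − 1.14(42) + 0.0278(4150) + 2.76(9.1) = 51 − 47.88 + 115.37 + 25.116 = 143.606.
∂x/∂M = +0.0278, so E_I = 0.0278·(4150/143.606) ≈ 0.80.
E_I ∈ (0,1): normal good (necessity).

0.80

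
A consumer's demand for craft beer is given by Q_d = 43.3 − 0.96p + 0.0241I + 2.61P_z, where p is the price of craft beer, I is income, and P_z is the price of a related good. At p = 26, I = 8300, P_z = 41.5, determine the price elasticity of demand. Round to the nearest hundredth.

Q_d = 43.3 − 0.96(26) + 0.0241(8300) + 2.61(41.5) = 43.3 − 24.96 + 200.03 + 108.315 = 326.685.
∂Q_d/∂p = −0.96, so E_p = (−0.96)·(26/326.685) ≈ -0.08.
|E_p| < 1: demand is inelastic.

-0.08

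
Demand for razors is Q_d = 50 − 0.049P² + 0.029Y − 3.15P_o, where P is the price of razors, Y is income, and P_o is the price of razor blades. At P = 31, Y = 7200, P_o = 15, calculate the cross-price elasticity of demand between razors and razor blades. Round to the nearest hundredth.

Q_d = 50 − 0.049(31)² + 0.029(7200) − 3.15(15) = 50 − 47.089 + 208.8 − 47.25 = 164.461.
∂Q_d/∂P_o = −3.15, so E_xy = -3.15·(15/164.461) ≈ -0.29.
E_xy < 0: the goods are complements.

-0.29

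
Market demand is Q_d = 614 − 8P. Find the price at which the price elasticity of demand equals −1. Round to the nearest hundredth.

38.38

For linear demand Q_d = a − bP, E = −bP/(a − bP). |E| = 1 ⇒ bP = a − bP ⇒ P = a/(2b).
P = 614/(2·8) ≈ 38.38.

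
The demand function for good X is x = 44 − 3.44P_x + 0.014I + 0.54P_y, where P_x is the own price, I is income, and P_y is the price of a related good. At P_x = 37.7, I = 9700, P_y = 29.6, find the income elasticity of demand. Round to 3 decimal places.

First evaluate x: 44 − 3.44(37.7) + 0.014(9700) + 0.54(29.6) = 44 − 129.688 + 135.8 + 15.984 = 66.096.
∂x/∂I = +0.014, so E_I = 0.014·(9700/66.096) ≈ 2.055.
E_I > 1: normal good (luxury).

2.055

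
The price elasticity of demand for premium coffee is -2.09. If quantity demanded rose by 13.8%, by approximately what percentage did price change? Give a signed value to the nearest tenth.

-6.6

%ΔQ ≈ E × %ΔP ⇒ %ΔP = %ΔQ / E = (13.8%)/(-2.09) ≈ -6.6%.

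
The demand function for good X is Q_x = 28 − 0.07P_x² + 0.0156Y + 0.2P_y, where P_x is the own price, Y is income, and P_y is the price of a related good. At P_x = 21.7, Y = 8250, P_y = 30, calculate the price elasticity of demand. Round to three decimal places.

-0.508

Substituting, Q_x = 28 − 0.07(21.7)² + 0.0156(8250) + 0.2(30) = 28 − 32.9623 + 128.7 + 6 = 129.7377.
∂Q_x/∂P_x = −2·0.07·P_x = -3.038, so E_p = -3.038·(21.7/129.7377) ≈ -0.508.
|E_p| < 1: demand is inelastic.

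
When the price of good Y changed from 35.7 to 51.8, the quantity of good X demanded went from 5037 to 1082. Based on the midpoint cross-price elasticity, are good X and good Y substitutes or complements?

complements

%ΔQ_x = (1082 − 5037)/[(5037+1082)/2] = -3955/3059.5 ≈ -1.2927.
%ΔP_y = (51.8 − 35.7)/[(35.7+51.8)/2] ≈ 0.3680.
E_xy = -1.2927/0.3680 ≈ -3.513.
E_xy < 0, so the goods are complements.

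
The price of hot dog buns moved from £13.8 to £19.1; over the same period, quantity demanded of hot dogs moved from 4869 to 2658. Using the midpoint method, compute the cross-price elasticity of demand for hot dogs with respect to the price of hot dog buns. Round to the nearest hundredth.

%ΔQ_x = (2658 − 4869)/[(4869+2658)/2] = -2211/3763.5 ≈ -0.5875.
%ΔP_y = (19.1 − 13.8)/[(13.8+19.1)/2] ≈ 0.3222.
E_xy = -0.5875/0.3222 ≈ -1.82.
E_xy < 0, so hot dogs and hot dog buns are complements.

-1.82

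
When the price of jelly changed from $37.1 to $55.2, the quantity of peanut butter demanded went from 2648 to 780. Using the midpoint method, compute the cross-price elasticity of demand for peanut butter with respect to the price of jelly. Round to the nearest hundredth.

%ΔQ_x = (780 − 2648)/[(2648+780)/2] = -1868/1714 ≈ -1.0898.
%ΔP_y = (55.2 − 37.1)/[(37.1+55.2)/2] ≈ 0.3922.
E_xy = -1.0898/0.3922 ≈ -2.78.
E_xy < 0, so peanut butter and jelly are complements.

-2.78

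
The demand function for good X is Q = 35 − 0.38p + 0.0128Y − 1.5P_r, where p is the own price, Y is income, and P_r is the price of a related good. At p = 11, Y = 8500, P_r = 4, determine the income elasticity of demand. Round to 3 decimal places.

First evaluate Q: 35 − 0.38(11) + 0.0128(8500) − 1.5(4) = 35 − 4.18 + 108.8 − 6 = 133.62.
∂Q/∂Y = +0.0128, so E_I = 0.0128·(8500/133.62) ≈ 0.814.
E_I ∈ (0,1): normal good (necessity).

0.814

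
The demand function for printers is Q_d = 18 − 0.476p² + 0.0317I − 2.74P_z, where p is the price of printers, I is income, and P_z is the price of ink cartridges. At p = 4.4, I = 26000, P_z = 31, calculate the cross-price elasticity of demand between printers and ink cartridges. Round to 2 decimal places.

Evaluating quantity at (p, I, P_z) gives Q_d = 18 − 0.476(4.4)² + 0.0317(26000) − 2.74(31) = 18 − 9.2154 + 824.2 − 84.94 = 748.0446.
∂Q_d/∂P_z = −2.74, so E_xy = -2.74·(31/748.0446) ≈ -0.11.
E_xy < 0: the goods are complements.

-0.11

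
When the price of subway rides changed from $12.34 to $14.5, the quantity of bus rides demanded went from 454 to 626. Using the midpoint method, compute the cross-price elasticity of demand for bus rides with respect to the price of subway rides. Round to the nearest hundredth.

1.98

%ΔQ_x = (626 − 454)/[(454+626)/2] = 172/540 ≈ 0.3185.
%ΔP_y = (14.5 − 12.34)/[(12.34+14.5)/2] ≈ 0.1610.
E_xy = 0.3185/0.1610 ≈ 1.98.
E_xy > 0, so bus rides and subway rides are substitutes.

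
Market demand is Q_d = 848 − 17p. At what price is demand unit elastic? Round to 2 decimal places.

24.94

For linear demand Q_d = a − bp, E = −bp/(a − bp). |E| = 1 ⇒ bp = a − bp ⇒ p = a/(2b).
p = 848/(2·17) ≈ 24.94.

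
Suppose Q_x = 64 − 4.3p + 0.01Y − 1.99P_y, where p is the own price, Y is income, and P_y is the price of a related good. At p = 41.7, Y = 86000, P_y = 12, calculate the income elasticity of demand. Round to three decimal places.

Substituting, Q_x = 64 − 4.3(41.7) + 0.01(86000) − 1.99(12) = 64 − 179.31 + 860 − 23.88 = 720.81.
∂Q_x/∂Y = +0.01, so E_I = 0.01·(86000/720.81) ≈ 1.193.
E_I > 1: normal good (luxury).

1.193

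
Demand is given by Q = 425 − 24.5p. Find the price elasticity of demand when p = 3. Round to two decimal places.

-0.21

At p = 3, Q = 351.5.
dQ/dp = −24.5.
Point elasticity E = (dQ/dp)·(p/Q) = -24.5 × 3/351.5 ≈ -0.21.
|E| < 1, so demand is inelastic at this price.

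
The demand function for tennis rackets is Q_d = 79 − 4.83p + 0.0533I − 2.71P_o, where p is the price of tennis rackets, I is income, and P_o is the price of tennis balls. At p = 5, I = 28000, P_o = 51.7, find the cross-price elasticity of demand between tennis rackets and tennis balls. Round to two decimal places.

-0.10

At the given point, Q_d = 79 − 4.83(5) + 0.0533(28000) − 2.71(51.7) = 79 − 24.15 + 1492.4 − 140.107 = 1407.143.
∂Q_d/∂P_o = −2.71, so E_xy = -2.71·(51.7/1407.143) ≈ -0.10.
E_xy < 0: the goods are complements.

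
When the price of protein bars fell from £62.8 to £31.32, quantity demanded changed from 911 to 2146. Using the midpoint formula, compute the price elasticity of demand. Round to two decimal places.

-1.21

%ΔQ = (2146 − 911)/[(911 + 2146)/2] = 1235/1528.5 ≈ 0.8080.
%Δp = (31.32 − 62.8)/[(62.8 + 31.32)/2] = -31.48/47.06 ≈ -0.6689.
Arc elasticity E = %ΔQ/%Δp ≈ 0.8080/-0.6689 ≈ -1.21.
|E| > 1: demand is elastic over this range.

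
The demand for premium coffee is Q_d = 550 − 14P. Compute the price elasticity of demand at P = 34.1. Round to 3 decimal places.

-6.576

At P = 34.1, Q_d = 72.6.
dQ_d/dP = −14.
Point elasticity E = (dQ_d/dP)·(P/Q_d) = -14 × 34.1/72.6 ≈ -6.576.
|E| > 1, so demand is elastic at this price.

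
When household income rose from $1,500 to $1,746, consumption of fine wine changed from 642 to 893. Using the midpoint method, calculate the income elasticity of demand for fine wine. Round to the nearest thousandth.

%ΔQ = (893 − 642)/[(642+893)/2] = 251/767.5 ≈ 0.3270.
%ΔM = (1,746 − 1,500)/[(1,500+1,746)/2] = 246/1623 ≈ 0.1516.
E_I = %ΔQ/%ΔM ≈ 2.158.
E_I > 1: normal good (luxury).

2.158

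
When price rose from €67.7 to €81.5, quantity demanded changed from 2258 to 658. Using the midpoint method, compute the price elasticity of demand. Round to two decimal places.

-5.93

%ΔQ = (658 − 2258)/[(2258 + 658)/2] = -1600/1458 ≈ -1.0974.
%Δp = (81.5 − 67.7)/[(67.7 + 81.5)/2] = 13.8/74.6 ≈ 0.1850.
Arc elasticity E = %ΔQ/%Δp ≈ -1.0974/0.1850 ≈ -5.93.
|E| > 1: demand is elastic over this range.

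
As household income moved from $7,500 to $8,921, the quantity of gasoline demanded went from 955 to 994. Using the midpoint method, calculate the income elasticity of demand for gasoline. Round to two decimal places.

0.23

%ΔQ = (994 − 955)/[(955+994)/2] = 39/974.5 ≈ 0.0400.
%ΔI = (8,921 − 7,500)/[(7,500+8,921)/2] = 1421/8210.5 ≈ 0.1731.
E_I = %ΔQ/%ΔI ≈ 0.23.
E_I ∈ (0,1): normal good (necessity).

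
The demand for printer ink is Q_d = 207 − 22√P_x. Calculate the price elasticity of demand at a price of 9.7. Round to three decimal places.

-0.247

At P_x = 9.7, Q_d = 138.4814.
dQ_d/dP_x = −22/(2√P_x) = −22/(2·3.1145).
Point elasticity E = (dQ_d/dP_x)·(P_x/Q_d) = -3.5319 × 9.7/138.4814 ≈ -0.247.
|E| < 1, so demand is inelastic at this price.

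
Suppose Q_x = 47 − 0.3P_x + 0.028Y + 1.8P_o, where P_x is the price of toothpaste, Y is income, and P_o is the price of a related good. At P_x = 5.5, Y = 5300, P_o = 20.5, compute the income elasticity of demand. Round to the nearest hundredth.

0.64

Substituting, Q_x = 47 − 0.3(5.5) + 0.028(5300) + 1.8(20.5) = 47 − 1.65 + 148.4 + 36.9 = 230.65.
∂Q_x/∂Y = +0.028, so E_I = 0.028·(5300/230.65) ≈ 0.64.
E_I ∈ (0,1): normal good (necessity).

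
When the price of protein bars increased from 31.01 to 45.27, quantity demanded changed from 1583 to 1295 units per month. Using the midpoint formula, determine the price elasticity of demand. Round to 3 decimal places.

%Δq = (1295 − 1583)/[(1583 + 1295)/2] = -288/1439 ≈ -0.2001.
%ΔP = (45.27 − 31.01)/[(31.01 + 45.27)/2] = 14.26/38.14 ≈ 0.3739.
Arc elasticity E = %Δq/%ΔP ≈ -0.2001/0.3739 ≈ -0.535.
|E| < 1: demand is inelastic over this range.

-0.535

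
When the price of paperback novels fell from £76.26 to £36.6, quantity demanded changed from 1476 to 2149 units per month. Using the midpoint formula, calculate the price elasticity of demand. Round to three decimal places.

-0.528

%Δq = (2149 − 1476)/[(1476 + 2149)/2] = 673/1812.5 ≈ 0.3713.
%Δp = (36.6 − 76.26)/[(76.26 + 36.6)/2] = -39.66/56.43 ≈ -0.7028.
Arc elasticity E = %Δq/%Δp ≈ 0.3713/-0.7028 ≈ -0.528.
|E| < 1: demand is inelastic over this range.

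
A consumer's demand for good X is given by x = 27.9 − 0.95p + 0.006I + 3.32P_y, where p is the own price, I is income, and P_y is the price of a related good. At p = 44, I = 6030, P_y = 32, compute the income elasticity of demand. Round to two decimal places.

0.28

x = 27.9 − 0.95(44) + 0.006(6030) + 3.32(32) = 27.9 − 41.8 + 36.18 + 106.24 = 128.52.
∂x/∂I = +0.006, so E_I = 0.006·(6030/128.52) ≈ 0.28.
E_I ∈ (0,1): normal good (necessity).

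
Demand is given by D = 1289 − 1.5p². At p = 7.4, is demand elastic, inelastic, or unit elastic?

At p = 7.4, D = 1206.86.
dD/dp = −2·1.5·p = −22.2.
Point elasticity E = (dD/dp)·(p/D) = -22.2 × 7.4/1206.86 ≈ -0.136.
|E| ≈ 0.136 < 1, so demand is inelastic.

inelastic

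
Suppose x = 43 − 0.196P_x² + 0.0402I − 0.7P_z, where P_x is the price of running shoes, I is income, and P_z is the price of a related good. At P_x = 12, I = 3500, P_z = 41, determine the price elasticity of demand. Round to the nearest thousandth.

-0.445

First evaluate x: 43 − 0.196(12)² + 0.0402(3500) − 0.7(41) = 43 − 28.224 + 140.7 − 28.7 = 126.776.
∂x/∂P_x = −2·0.196·P_x = -4.704, so E_p = -4.704·(12/126.776) ≈ -0.445.
|E_p| < 1: demand is inelastic.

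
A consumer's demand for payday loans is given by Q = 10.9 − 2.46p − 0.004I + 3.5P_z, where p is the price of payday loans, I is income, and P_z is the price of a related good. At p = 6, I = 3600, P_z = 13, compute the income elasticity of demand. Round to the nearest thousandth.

-0.529

Q = 10.9 − 2.46(6) − 0.004(3600) + 3.5(13) = 10.9 − 14.76 − 14.4 + 45.5 = 27.24.
∂Q/∂I = −0.004, so E_I = -0.004·(3600/27.24) ≈ -0.529.
E_I < 0: inferior good.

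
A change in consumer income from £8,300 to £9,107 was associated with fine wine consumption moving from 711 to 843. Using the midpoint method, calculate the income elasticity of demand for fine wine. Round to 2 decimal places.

1.83

%ΔQ = (843 − 711)/[(711+843)/2] = 132/777 ≈ 0.1699.
%ΔY = (9,107 − 8,300)/[(8,300+9,107)/2] = 807/8703.5 ≈ 0.0927.
E_I = %ΔQ/%ΔY ≈ 1.83.
E_I > 1: normal good (luxury).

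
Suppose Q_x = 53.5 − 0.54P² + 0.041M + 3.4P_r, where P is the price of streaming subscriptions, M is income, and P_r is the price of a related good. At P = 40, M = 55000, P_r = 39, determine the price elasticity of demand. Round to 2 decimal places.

-1.10

At the given point, Q_x = 53.5 − 0.54(40)² + 0.041(55000) + 3.4(39) = 53.5 − 864 + 2255 + 132.6 = 1577.1.
∂Q_x/∂P = −2·0.54·P = -43.2, so E_p = -43.2·(40/1577.1) ≈ -1.10.
|E_p| > 1: demand is elastic.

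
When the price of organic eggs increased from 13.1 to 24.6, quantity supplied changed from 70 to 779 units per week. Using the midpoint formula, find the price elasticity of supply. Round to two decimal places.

2.74

%Δq = (779 − 70)/[(70 + 779)/2] = 709/424.5 ≈ 1.6702.
%Δp = (24.6 − 13.1)/[(13.1 + 24.6)/2] = 11.5/18.85 ≈ 0.6101.
Arc elasticity E = %Δq/%Δp ≈ 1.6702/0.6101 ≈ 2.74.
|E| > 1: supply is elastic over this range.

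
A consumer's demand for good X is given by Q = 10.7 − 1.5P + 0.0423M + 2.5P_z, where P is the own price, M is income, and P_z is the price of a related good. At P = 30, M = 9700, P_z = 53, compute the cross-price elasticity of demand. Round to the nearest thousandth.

Substituting, Q = 10.7 − 1.5(30) + 0.0423(9700) + 2.5(53) = 10.7 − 45 + 410.31 + 132.5 = 508.51.
∂Q/∂P_z = +2.5, so E_xy = 2.5·(53/508.51) ≈ 0.261.
E_xy > 0: the goods are substitutes.

0.261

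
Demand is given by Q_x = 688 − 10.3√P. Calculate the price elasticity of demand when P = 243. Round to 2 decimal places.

At P = 243, Q_x = 527.4389.
dQ_x/dP = −10.3/(2√P) = −10.3/(2·15.5885).
Point elasticity E = (dQ_x/dP)·(P/Q_x) = -0.3304 × 243/527.4389 ≈ -0.15.
|E| < 1, so demand is inelastic at this price.

-0.15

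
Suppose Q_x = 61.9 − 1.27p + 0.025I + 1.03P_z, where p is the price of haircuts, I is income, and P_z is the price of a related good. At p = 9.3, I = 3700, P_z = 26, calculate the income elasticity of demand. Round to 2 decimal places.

0.55

First evaluate Q_x: 61.9 − 1.27(9.3) + 0.025(3700) + 1.03(26) = 61.9 − 11.811 + 92.5 + 26.78 = 169.369.
∂Q_x/∂I = +0.025, so E_I = 0.025·(3700/169.369) ≈ 0.55.
E_I ∈ (0,1): normal good (necessity).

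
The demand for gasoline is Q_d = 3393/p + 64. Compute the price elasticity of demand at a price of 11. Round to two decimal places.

At p = 11, Q_d = 372.4545.
dQ_d/dp = −3393/p² = −28.0413.
Point elasticity E = (dQ_d/dp)·(p/Q_d) = -28.0413 × 11/372.4545 ≈ -0.83.
|E| < 1, so demand is inelastic at this price.

-0.83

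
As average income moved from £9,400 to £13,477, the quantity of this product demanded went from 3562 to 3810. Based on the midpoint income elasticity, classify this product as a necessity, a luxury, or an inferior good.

%ΔQ = (3810 − 3562)/[(3562+3810)/2] = 248/3686 ≈ 0.0673.
%ΔI = (13,477 − 9,400)/[(9,400+13,477)/2] = 4077/11438.5 ≈ 0.3564.
E_I = %ΔQ/%ΔI ≈ 0.189.
E_I ∈ (0,1): normal good (necessity).

necessity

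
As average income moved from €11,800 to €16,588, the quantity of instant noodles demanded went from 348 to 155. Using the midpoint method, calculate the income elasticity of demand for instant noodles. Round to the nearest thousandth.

-2.275

%ΔQ = (155 − 348)/[(348+155)/2] = -193/251.5 ≈ -0.7674.
%ΔI = (16,588 − 11,800)/[(11,800+16,588)/2] = 4788/14194 ≈ 0.3373.
E_I = %ΔQ/%ΔI ≈ -2.275.
E_I < 0: inferior good.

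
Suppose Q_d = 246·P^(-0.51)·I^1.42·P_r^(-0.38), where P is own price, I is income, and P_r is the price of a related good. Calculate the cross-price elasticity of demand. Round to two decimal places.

-0.38

For a Cobb–Douglas (constant-elasticity) form Q_d = A·P_r^α·…, the elasticity with respect to P_r equals the exponent α at every point.
Here the exponent on P_r is -0.38, so the cross-price elasticity of demand is -0.38.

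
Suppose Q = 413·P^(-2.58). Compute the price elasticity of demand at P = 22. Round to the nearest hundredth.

For a Cobb–Douglas (constant-elasticity) form Q = A·P^α·…, the elasticity with respect to P equals the exponent α at every point.
Here the exponent on P is -2.58, so the price elasticity of demand is -2.58.

-2.58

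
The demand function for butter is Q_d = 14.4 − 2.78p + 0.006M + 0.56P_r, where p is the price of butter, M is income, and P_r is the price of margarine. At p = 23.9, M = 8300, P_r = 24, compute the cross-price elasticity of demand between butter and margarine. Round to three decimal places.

Q_d = 14.4 − 2.78(23.9) + 0.006(8300) + 0.56(24) = 14.4 − 66.442 + 49.8 + 13.44 = 11.198.
∂Q_d/∂P_r = +0.56, so E_xy = 0.56·(24/11.198) ≈ 1.200.
E_xy > 0: the goods are substitutes.

1.200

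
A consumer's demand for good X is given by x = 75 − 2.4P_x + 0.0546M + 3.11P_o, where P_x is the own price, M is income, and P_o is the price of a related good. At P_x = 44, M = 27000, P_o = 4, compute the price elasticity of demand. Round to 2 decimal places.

First evaluate x: 75 − 2.4(44) + 0.0546(27000) + 3.11(4) = 75 − 105.6 + 1474.2 + 12.44 = 1456.04.
∂x/∂P_x = −2.4, so E_p = (−2.4)·(44/1456.04) ≈ -0.07.
|E_p| < 1: demand is inelastic.

-0.07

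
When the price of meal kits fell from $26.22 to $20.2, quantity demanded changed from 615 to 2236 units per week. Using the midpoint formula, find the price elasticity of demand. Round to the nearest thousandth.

-4.384

%Δq = (2236 − 615)/[(615 + 2236)/2] = 1621/1425.5 ≈ 1.1371.
%ΔP = (20.2 − 26.22)/[(26.22 + 20.2)/2] = -6.02/23.21 ≈ -0.2594.
Arc elasticity E = %Δq/%ΔP ≈ 1.1371/-0.2594 ≈ -4.384.
|E| > 1: demand is elastic over this range.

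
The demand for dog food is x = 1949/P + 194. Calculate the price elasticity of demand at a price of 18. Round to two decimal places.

-0.36

At P = 18, x = 302.2778.
dx/dP = −1949/P² = −6.0154.
Point elasticity E = (dx/dP)·(P/x) = -6.0154 × 18/302.2778 ≈ -0.36.
|E| < 1, so demand is inelastic at this price.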